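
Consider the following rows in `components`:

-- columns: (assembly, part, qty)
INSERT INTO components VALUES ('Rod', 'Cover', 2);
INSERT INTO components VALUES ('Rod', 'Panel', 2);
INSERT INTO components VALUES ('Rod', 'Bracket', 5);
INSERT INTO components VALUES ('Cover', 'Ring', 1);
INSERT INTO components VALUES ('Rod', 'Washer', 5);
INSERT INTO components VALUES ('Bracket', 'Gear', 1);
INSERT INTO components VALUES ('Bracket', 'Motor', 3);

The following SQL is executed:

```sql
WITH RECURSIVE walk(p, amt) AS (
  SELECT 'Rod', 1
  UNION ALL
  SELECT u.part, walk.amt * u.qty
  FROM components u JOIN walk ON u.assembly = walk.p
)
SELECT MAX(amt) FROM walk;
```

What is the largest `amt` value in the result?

Base: (Rod, amt=1).
Iteration 1: components of {Rod} -> Bracket = 1*5 = 5, Cover = 1*2 = 2, Panel = 1*2 = 2, Washer = 1*5 = 5.
Iteration 2: components of {Bracket,Cover,Panel,Washer} -> Gear = 5*1 = 5, Motor = 5*3 = 15, Ring = 2*1 = 2.
Iteration 3: no further components; recursion stops.
amt values: 1, 2, 2, 5, 5, 2, 5, 15; the maximum is 15.

15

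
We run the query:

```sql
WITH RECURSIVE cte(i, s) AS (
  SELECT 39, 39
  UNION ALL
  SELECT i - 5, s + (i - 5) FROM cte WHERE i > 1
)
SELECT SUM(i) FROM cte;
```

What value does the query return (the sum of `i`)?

Base: i=39, s=39.
Iteration 1: 39 > 1 holds -> i = 39 - 5 = 34, s = 39 + 34 = 73.
Iteration 2: 34 > 1 holds -> i = 34 - 5 = 29, s = 73 + 29 = 102.
Iteration 3: 29 > 1 holds -> i = 29 - 5 = 24, s = 102 + 24 = 126.
Iteration 4: 24 > 1 holds -> i = 24 - 5 = 19, s = 126 + 19 = 145.
Iteration 5: 19 > 1 holds -> i = 19 - 5 = 14, s = 145 + 14 = 159.
Iteration 6: 14 > 1 holds -> i = 14 - 5 = 9, s = 159 + 9 = 168.
Iteration 7: 9 > 1 holds -> i = 9 - 5 = 4, s = 168 + 4 = 172.
Iteration 8: 4 > 1 holds -> i = 4 - 5 = -1, s = 172 + -1 = 171.
Iteration 9: -1 > 1 fails; recursion stops.
SUM(i) = 39 + 34 + 29 + 24 + 19 + 14 + 9 + 4 + -1 = 171.

171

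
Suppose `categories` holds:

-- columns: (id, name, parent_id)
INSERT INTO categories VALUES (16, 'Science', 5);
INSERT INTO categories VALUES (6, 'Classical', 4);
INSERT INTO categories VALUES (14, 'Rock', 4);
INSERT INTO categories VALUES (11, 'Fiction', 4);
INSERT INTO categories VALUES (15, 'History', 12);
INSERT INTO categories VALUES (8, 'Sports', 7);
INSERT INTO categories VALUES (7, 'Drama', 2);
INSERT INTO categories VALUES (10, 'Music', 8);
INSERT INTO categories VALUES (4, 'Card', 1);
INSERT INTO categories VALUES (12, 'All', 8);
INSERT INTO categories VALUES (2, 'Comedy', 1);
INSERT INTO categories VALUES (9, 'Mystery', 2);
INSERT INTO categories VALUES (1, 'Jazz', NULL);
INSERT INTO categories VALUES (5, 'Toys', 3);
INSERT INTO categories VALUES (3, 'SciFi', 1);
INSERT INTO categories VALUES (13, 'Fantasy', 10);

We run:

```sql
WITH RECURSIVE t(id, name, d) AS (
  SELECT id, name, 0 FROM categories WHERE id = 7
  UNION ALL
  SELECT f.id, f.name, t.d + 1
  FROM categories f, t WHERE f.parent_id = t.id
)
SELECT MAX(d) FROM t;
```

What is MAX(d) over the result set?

3

Base: id=7 (Drama) at d 0.
Iteration 1: rows with parent_id in {7} -> Sports (id 8, d 1).
Iteration 2: rows with parent_id in {8} -> Music (id 10, d 2), All (id 12, d 2).
Iteration 3: rows with parent_id in {10,12} -> Fantasy (id 13, d 3), History (id 15, d 3).
Iteration 4: no rows with parent_id in {13,15}; recursion stops.
d values: 0, 1, 2, 2, 3, 3; the maximum is 3.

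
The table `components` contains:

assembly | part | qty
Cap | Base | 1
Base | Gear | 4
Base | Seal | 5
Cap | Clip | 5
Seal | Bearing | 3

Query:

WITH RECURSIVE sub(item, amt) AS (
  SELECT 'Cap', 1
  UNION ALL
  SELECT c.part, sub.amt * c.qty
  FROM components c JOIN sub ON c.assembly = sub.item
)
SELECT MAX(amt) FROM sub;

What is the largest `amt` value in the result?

15

Base: (Cap, amt=1).
Iteration 1: components of {Cap} -> Base = 1*1 = 1, Clip = 1*5 = 5.
Iteration 2: components of {Base,Clip} -> Gear = 1*4 = 4, Seal = 1*5 = 5.
Iteration 3: components of {Gear,Seal} -> Bearing = 5*3 = 15.
Iteration 4: no further components; recursion stops.
amt values: 1, 1, 5, 4, 5, 15; the maximum is 15.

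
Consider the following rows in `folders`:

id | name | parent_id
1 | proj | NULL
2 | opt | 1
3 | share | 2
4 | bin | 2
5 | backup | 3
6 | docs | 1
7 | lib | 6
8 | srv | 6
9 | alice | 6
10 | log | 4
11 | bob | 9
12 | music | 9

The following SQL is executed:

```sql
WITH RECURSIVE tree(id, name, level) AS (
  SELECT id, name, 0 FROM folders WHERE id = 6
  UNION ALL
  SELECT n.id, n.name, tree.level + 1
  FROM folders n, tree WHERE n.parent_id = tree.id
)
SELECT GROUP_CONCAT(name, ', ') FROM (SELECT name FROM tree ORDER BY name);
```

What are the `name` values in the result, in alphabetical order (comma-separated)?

alice, bob, docs, lib, music, srv

Base: id=6 (docs) at level 0.
Iteration 1: rows with parent_id in {6} -> lib (id 7, level 1), srv (id 8, level 1), alice (id 9, level 1).
Iteration 2: rows with parent_id in {7,8,9} -> bob (id 11, level 2), music (id 12, level 2).
Iteration 3: no rows with parent_id in {11,12}; recursion stops.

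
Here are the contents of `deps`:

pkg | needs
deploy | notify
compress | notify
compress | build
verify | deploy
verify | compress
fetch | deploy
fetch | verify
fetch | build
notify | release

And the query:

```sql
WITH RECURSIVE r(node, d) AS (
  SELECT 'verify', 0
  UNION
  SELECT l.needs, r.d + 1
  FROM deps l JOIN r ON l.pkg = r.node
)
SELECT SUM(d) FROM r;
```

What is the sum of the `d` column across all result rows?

Base: (verify, d=0).
Iteration 1: edges from {verify} -> (compress, d=1), (deploy, d=1).
Iteration 2: edges from {compress,deploy} -> (build, d=2), (notify, d=2). [UNION drops 1 duplicate row(s)]
Iteration 3: edges from {build,notify} -> (release, d=3).
Iteration 4: no outgoing edges from {release}; recursion stops.
SUM(d) = 0 + 1 + 1 + 2 + 2 + 3 = 9.

9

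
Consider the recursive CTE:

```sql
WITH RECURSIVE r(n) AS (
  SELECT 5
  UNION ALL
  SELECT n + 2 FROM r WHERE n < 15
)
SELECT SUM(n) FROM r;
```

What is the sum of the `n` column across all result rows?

Base: n=5.
Iteration 1: 5 < 15 holds -> n = 5 + 2 = 7.
Iteration 2: 7 < 15 holds -> n = 7 + 2 = 9.
Iteration 3: 9 < 15 holds -> n = 9 + 2 = 11.
Iteration 4: 11 < 15 holds -> n = 11 + 2 = 13.
Iteration 5: 13 < 15 holds -> n = 13 + 2 = 15.
Iteration 6: 15 < 15 fails; recursion stops.
SUM(n) = 5 + 7 + 9 + 11 + 13 + 15 = 60.

60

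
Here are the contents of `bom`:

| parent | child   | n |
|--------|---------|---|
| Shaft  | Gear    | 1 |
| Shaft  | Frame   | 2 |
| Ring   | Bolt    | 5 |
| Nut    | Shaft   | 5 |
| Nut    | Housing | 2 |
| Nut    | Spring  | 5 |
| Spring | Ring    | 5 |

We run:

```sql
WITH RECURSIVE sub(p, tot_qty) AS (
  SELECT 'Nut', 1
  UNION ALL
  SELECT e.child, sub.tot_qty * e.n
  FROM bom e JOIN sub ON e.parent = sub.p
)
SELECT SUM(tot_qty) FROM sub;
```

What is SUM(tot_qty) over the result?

178

Base: (Nut, tot_qty=1).
Iteration 1: components of {Nut} -> Housing = 1*2 = 2, Shaft = 1*5 = 5, Spring = 1*5 = 5.
Iteration 2: components of {Housing,Shaft,Spring} -> Frame = 5*2 = 10, Gear = 5*1 = 5, Ring = 5*5 = 25.
Iteration 3: components of {Frame,Gear,Ring} -> Bolt = 25*5 = 125.
Iteration 4: no further components; recursion stops.
SUM(tot_qty) = 1 + 5 + 5 + 2 + 10 + 5 + 25 + 125 = 178.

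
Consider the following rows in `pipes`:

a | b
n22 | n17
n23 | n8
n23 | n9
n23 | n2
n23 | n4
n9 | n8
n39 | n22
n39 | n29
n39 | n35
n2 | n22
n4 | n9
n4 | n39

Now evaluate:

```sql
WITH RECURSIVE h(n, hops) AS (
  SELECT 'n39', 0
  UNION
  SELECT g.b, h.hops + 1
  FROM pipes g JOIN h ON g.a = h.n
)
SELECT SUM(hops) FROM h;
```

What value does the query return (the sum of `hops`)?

5

Base: (n39, hops=0).
Iteration 1: edges from {n39} -> (n22, hops=1), (n29, hops=1), (n35, hops=1).
Iteration 2: edges from {n22,n29,n35} -> (n17, hops=2).
Iteration 3: no outgoing edges from {n17}; recursion stops.
SUM(hops) = 0 + 1 + 1 + 1 + 2 = 5.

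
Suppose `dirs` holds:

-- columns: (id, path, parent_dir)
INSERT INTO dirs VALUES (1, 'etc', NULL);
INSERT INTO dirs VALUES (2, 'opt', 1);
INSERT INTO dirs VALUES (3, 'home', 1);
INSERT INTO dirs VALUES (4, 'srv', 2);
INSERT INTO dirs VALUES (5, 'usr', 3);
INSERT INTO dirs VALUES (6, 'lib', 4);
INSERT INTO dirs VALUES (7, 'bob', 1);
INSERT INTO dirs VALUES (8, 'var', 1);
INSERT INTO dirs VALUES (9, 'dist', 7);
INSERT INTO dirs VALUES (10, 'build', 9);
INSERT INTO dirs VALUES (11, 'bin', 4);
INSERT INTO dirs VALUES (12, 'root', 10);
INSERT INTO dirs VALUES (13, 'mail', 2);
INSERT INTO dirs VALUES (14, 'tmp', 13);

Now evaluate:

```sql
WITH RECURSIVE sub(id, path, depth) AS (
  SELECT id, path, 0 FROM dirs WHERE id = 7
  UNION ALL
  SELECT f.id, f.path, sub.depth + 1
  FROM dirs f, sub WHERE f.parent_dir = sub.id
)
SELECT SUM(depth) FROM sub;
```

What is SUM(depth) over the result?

Base: id=7 (bob) at depth 0.
Iteration 1: rows with parent_dir in {7} -> dist (id 9, depth 1).
Iteration 2: rows with parent_dir in {9} -> build (id 10, depth 2).
Iteration 3: rows with parent_dir in {10} -> root (id 12, depth 3).
Iteration 4: no rows with parent_dir in {12}; recursion stops.
SUM(depth) = 0 + 1 + 2 + 3 = 6.

6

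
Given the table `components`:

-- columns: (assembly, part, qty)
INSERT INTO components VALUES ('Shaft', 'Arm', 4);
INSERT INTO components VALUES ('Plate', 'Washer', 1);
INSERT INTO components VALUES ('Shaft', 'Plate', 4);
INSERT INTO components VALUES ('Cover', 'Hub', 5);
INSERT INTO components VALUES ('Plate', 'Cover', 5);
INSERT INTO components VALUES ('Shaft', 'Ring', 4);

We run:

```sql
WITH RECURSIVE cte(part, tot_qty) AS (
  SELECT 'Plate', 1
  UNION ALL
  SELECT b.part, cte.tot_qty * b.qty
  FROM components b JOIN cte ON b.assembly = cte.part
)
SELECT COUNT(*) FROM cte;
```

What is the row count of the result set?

Base: (Plate, tot_qty=1).
Iteration 1: components of {Plate} -> Cover = 1*5 = 5, Washer = 1*1 = 1.
Iteration 2: components of {Cover,Washer} -> Hub = 5*5 = 25.
Iteration 3: no further components; recursion stops.
Total rows emitted: 4.

4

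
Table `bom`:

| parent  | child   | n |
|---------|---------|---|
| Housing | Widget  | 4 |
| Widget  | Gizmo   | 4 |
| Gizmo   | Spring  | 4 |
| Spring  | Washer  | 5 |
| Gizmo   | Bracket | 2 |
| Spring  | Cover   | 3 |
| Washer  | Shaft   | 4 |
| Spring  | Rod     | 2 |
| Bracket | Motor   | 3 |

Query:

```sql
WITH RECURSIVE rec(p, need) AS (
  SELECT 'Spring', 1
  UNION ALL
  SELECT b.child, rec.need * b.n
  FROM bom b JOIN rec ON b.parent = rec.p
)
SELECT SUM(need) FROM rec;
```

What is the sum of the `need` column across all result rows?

31

Base: (Spring, need=1).
Iteration 1: components of {Spring} -> Cover = 1*3 = 3, Rod = 1*2 = 2, Washer = 1*5 = 5.
Iteration 2: components of {Cover,Rod,Washer} -> Shaft = 5*4 = 20.
Iteration 3: no further components; recursion stops.
SUM(need) = 1 + 5 + 3 + 2 + 20 = 31.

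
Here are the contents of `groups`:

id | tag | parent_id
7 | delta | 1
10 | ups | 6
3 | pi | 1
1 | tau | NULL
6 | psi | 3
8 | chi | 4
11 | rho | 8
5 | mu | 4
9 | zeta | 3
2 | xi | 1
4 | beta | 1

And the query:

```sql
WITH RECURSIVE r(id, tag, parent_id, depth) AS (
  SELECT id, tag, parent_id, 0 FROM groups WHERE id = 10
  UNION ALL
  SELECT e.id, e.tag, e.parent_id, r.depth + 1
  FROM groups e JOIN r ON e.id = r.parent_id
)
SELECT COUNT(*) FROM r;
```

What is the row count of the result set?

Base: id=10 (ups), parent_id=6, depth 0.
Iteration 1: join on id=6 -> psi (id 6, parent_id=3, depth 1).
Iteration 2: join on id=3 -> pi (id 3, parent_id=1, depth 2).
Iteration 3: join on id=1 -> tau (id 1, parent_id=NULL, depth 3).
Iteration 4: parent_id is NULL; no match; recursion stops.
Total rows emitted: 4.

4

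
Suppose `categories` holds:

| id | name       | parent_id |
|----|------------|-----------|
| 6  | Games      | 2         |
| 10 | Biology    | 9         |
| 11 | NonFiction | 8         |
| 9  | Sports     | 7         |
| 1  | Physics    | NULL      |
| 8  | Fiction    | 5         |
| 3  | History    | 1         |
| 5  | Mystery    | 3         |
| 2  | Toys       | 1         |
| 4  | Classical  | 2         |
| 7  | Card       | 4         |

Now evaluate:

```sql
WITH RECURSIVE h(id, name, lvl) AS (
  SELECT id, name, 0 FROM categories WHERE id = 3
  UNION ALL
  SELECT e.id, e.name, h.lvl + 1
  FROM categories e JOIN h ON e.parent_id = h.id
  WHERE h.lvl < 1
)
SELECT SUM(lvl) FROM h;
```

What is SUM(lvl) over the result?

Base: id=3 (History) at lvl 0.
Iteration 1: rows with parent_id in {3} -> Mystery (id 5, lvl 1).
Iteration 2: lvl < 1 fails for all current rows; recursion stops.
SUM(lvl) = 0 + 1 = 1.

1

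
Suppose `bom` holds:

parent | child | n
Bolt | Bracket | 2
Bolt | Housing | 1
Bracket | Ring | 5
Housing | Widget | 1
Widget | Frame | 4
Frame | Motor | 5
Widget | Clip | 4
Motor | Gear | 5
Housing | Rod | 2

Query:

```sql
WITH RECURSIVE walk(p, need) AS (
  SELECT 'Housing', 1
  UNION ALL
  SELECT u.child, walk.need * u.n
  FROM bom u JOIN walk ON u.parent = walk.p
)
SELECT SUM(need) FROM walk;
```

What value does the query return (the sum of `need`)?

132

Base: (Housing, need=1).
Iteration 1: components of {Housing} -> Rod = 1*2 = 2, Widget = 1*1 = 1.
Iteration 2: components of {Rod,Widget} -> Clip = 1*4 = 4, Frame = 1*4 = 4.
Iteration 3: components of {Clip,Frame} -> Motor = 4*5 = 20.
Iteration 4: components of {Motor} -> Gear = 20*5 = 100.
Iteration 5: no further components; recursion stops.
SUM(need) = 1 + 1 + 2 + 4 + 4 + 20 + 100 = 132.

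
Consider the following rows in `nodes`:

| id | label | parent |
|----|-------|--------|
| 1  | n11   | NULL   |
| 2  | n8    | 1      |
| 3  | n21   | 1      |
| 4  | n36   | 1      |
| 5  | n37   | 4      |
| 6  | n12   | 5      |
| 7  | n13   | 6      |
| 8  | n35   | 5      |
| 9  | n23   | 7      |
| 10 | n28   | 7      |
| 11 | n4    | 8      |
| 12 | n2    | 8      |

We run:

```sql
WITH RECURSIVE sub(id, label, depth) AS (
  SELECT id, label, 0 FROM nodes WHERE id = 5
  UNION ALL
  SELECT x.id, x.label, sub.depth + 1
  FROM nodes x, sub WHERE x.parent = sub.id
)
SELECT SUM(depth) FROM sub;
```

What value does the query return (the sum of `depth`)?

14

Base: id=5 (n37) at depth 0.
Iteration 1: rows with parent in {5} -> n12 (id 6, depth 1), n35 (id 8, depth 1).
Iteration 2: rows with parent in {6,8} -> n13 (id 7, depth 2), n4 (id 11, depth 2), n2 (id 12, depth 2).
Iteration 3: rows with parent in {7,11,12} -> n23 (id 9, depth 3), n28 (id 10, depth 3).
Iteration 4: no rows with parent in {9,10}; recursion stops.
SUM(depth) = 0 + 1 + 1 + 2 + 2 + 2 + 3 + 3 = 14.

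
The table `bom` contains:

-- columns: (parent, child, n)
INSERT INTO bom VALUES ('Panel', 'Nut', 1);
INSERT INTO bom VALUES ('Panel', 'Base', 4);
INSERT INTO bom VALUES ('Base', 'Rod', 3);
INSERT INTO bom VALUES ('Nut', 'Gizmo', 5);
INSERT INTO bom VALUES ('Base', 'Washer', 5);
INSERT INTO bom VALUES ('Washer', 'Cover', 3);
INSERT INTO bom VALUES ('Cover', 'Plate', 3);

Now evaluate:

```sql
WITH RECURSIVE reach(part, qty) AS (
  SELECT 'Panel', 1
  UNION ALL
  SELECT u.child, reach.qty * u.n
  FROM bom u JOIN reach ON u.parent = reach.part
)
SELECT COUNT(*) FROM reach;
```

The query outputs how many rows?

8

Base: (Panel, qty=1).
Iteration 1: components of {Panel} -> Base = 1*4 = 4, Nut = 1*1 = 1.
Iteration 2: components of {Base,Nut} -> Gizmo = 1*5 = 5, Rod = 4*3 = 12, Washer = 4*5 = 20.
Iteration 3: components of {Gizmo,Rod,Washer} -> Cover = 20*3 = 60.
Iteration 4: components of {Cover} -> Plate = 60*3 = 180.
Iteration 5: no further components; recursion stops.
Total rows emitted: 8.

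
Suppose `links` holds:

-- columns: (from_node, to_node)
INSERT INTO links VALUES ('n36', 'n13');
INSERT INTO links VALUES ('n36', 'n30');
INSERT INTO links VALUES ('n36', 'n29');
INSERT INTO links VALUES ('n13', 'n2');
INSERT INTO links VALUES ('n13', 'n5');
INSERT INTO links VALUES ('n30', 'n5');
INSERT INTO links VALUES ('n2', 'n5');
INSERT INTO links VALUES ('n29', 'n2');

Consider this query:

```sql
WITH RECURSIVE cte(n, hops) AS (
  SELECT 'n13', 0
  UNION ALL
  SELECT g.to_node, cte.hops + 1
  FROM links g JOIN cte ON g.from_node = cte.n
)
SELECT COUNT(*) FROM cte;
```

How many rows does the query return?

Base: (n13, hops=0).
Iteration 1: edges from {n13} -> (n2, hops=1), (n5, hops=1).
Iteration 2: edges from {n2,n5} -> (n5, hops=2).
Iteration 3: no outgoing edges from {n5}; recursion stops.
Total rows emitted: 4.

4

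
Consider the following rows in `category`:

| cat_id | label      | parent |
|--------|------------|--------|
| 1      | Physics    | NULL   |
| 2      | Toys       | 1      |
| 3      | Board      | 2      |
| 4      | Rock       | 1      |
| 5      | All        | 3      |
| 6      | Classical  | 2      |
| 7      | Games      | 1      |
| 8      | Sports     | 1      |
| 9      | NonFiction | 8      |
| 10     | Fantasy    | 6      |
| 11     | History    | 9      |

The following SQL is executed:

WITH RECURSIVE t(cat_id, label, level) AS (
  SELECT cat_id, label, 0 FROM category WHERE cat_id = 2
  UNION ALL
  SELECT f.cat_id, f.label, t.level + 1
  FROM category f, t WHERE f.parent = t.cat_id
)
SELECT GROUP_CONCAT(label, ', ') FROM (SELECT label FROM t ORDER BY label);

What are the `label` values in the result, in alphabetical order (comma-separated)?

Base: cat_id=2 (Toys) at level 0.
Iteration 1: rows with parent in {2} -> Board (id 3, level 1), Classical (id 6, level 1).
Iteration 2: rows with parent in {3,6} -> All (id 5, level 2), Fantasy (id 10, level 2).
Iteration 3: no rows with parent in {5,10}; recursion stops.

All, Board, Classical, Fantasy, Toys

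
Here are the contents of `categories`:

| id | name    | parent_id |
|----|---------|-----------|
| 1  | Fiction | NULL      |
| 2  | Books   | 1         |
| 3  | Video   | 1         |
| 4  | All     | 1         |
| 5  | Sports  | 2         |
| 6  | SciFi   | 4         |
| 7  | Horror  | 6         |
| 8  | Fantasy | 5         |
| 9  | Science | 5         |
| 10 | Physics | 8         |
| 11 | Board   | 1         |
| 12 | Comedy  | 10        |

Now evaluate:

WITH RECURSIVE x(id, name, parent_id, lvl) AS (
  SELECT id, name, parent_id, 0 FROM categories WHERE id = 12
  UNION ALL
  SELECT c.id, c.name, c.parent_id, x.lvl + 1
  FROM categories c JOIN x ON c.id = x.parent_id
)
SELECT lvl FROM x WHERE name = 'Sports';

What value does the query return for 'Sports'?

Base: id=12 (Comedy), parent_id=10, lvl 0.
Iteration 1: join on id=10 -> Physics (id 10, parent_id=8, lvl 1).
Iteration 2: join on id=8 -> Fantasy (id 8, parent_id=5, lvl 2).
Iteration 3: join on id=5 -> Sports (id 5, parent_id=2, lvl 3).
Iteration 4: join on id=2 -> Books (id 2, parent_id=1, lvl 4).
Iteration 5: join on id=1 -> Fiction (id 1, parent_id=NULL, lvl 5).
Iteration 6: parent_id is NULL; no match; recursion stops.

3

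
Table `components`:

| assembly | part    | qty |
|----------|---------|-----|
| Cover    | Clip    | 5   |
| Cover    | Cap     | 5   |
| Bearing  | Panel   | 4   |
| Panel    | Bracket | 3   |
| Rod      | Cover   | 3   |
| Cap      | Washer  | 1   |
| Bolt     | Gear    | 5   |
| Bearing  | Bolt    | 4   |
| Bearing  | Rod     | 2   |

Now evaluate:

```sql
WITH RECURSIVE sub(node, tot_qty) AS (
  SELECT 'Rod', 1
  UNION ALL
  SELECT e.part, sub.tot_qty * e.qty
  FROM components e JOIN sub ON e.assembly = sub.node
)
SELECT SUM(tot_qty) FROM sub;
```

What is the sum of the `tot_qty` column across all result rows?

49

Base: (Rod, tot_qty=1).
Iteration 1: components of {Rod} -> Cover = 1*3 = 3.
Iteration 2: components of {Cover} -> Cap = 3*5 = 15, Clip = 3*5 = 15.
Iteration 3: components of {Cap,Clip} -> Washer = 15*1 = 15.
Iteration 4: no further components; recursion stops.
SUM(tot_qty) = 1 + 3 + 15 + 15 + 15 = 49.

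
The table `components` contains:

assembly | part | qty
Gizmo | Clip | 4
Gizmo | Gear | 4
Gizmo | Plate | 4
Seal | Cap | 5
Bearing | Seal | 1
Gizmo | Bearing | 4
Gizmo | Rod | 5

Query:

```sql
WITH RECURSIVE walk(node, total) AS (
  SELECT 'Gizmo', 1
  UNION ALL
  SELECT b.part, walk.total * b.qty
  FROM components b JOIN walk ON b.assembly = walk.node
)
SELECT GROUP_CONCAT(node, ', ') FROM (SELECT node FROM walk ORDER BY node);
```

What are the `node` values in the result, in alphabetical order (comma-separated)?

Bearing, Cap, Clip, Gear, Gizmo, Plate, Rod, Seal

Base: (Gizmo, total=1).
Iteration 1: components of {Gizmo} -> Bearing = 1*4 = 4, Clip = 1*4 = 4, Gear = 1*4 = 4, Plate = 1*4 = 4, Rod = 1*5 = 5.
Iteration 2: components of {Bearing,Clip,Gear,Plate,Rod} -> Seal = 4*1 = 4.
Iteration 3: components of {Seal} -> Cap = 4*5 = 20.
Iteration 4: no further components; recursion stops.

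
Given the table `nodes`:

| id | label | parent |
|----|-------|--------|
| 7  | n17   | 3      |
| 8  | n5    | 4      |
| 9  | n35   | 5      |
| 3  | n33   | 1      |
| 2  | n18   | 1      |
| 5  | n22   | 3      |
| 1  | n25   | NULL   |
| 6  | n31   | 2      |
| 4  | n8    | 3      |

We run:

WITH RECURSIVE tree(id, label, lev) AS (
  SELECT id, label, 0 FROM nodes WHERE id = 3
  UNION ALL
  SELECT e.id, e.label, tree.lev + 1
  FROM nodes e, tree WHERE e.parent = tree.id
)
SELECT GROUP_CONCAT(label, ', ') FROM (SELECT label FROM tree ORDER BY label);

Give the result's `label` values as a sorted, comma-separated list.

n17, n22, n33, n35, n5, n8

Base: id=3 (n33) at lev 0.
Iteration 1: rows with parent in {3} -> n8 (id 4, lev 1), n22 (id 5, lev 1), n17 (id 7, lev 1).
Iteration 2: rows with parent in {4,5,7} -> n5 (id 8, lev 2), n35 (id 9, lev 2).
Iteration 3: no rows with parent in {8,9}; recursion stops.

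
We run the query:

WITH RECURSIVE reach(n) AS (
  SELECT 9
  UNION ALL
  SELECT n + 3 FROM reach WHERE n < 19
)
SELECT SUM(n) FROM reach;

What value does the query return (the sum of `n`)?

75

Base: n=9.
Iteration 1: 9 < 19 holds -> n = 9 + 3 = 12.
Iteration 2: 12 < 19 holds -> n = 12 + 3 = 15.
Iteration 3: 15 < 19 holds -> n = 15 + 3 = 18.
Iteration 4: 18 < 19 holds -> n = 18 + 3 = 21.
Iteration 5: 21 < 19 fails; recursion stops.
SUM(n) = 9 + 12 + 15 + 18 + 21 = 75.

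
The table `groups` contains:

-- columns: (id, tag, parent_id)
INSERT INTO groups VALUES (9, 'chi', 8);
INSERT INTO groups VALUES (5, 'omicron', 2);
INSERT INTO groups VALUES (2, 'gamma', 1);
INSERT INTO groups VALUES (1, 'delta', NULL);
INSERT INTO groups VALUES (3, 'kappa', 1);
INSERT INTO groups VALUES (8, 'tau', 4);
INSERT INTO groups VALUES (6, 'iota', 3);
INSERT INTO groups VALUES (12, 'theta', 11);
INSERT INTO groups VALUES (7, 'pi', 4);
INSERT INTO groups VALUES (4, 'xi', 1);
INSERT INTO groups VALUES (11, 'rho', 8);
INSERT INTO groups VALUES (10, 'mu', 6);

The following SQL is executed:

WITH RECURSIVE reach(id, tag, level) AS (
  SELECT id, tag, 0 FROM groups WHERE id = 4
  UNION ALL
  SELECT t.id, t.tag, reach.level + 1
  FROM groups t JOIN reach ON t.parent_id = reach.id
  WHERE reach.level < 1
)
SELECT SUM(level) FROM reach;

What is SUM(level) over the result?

2

Base: id=4 (xi) at level 0.
Iteration 1: rows with parent_id in {4} -> pi (id 7, level 1), tau (id 8, level 1).
Iteration 2: level < 1 fails for all current rows; recursion stops.
SUM(level) = 0 + 1 + 1 = 2.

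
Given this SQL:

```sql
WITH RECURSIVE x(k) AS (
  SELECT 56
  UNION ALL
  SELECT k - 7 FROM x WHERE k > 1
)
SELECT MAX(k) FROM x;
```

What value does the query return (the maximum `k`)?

56

Base: k=56.
Iteration 1: 56 > 1 holds -> k = 56 - 7 = 49.
Iteration 2: 49 > 1 holds -> k = 49 - 7 = 42.
Iteration 3: 42 > 1 holds -> k = 42 - 7 = 35.
Iteration 4: 35 > 1 holds -> k = 35 - 7 = 28.
Iteration 5: 28 > 1 holds -> k = 28 - 7 = 21.
Iteration 6: 21 > 1 holds -> k = 21 - 7 = 14.
Iteration 7: 14 > 1 holds -> k = 14 - 7 = 7.
Iteration 8: 7 > 1 holds -> k = 7 - 7 = 0.
Iteration 9: 0 > 1 fails; recursion stops.
k values: 56, 49, 42, 35, 28, 21, 14, 7, 0; the maximum is 56.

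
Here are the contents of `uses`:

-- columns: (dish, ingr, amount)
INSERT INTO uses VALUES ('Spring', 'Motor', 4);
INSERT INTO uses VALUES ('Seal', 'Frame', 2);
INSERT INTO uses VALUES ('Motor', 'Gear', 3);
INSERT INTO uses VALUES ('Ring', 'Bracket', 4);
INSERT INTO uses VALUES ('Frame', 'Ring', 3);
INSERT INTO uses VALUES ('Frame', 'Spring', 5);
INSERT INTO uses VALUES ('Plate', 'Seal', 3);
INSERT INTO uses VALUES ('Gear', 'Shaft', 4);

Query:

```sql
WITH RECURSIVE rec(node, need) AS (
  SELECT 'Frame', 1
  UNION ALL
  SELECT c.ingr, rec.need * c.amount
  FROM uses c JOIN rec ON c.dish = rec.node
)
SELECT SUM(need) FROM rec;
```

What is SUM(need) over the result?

341

Base: (Frame, need=1).
Iteration 1: components of {Frame} -> Ring = 1*3 = 3, Spring = 1*5 = 5.
Iteration 2: components of {Ring,Spring} -> Bracket = 3*4 = 12, Motor = 5*4 = 20.
Iteration 3: components of {Bracket,Motor} -> Gear = 20*3 = 60.
Iteration 4: components of {Gear} -> Shaft = 60*4 = 240.
Iteration 5: no further components; recursion stops.
SUM(need) = 1 + 5 + 3 + 20 + 12 + 60 + 240 = 341.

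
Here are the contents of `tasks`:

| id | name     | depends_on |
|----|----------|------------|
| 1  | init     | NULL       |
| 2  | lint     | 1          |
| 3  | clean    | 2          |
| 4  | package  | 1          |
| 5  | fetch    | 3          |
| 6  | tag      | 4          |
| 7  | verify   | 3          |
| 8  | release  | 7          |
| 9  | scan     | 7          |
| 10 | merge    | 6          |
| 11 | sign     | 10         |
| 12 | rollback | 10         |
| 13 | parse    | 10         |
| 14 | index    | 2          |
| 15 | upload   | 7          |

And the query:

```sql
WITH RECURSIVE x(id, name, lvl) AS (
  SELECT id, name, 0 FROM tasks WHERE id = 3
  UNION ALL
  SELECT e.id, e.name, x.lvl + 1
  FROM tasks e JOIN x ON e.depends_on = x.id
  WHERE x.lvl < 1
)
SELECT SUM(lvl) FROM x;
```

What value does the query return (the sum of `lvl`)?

2

Base: id=3 (clean) at lvl 0.
Iteration 1: rows with depends_on in {3} -> fetch (id 5, lvl 1), verify (id 7, lvl 1).
Iteration 2: lvl < 1 fails for all current rows; recursion stops.
SUM(lvl) = 0 + 1 + 1 = 2.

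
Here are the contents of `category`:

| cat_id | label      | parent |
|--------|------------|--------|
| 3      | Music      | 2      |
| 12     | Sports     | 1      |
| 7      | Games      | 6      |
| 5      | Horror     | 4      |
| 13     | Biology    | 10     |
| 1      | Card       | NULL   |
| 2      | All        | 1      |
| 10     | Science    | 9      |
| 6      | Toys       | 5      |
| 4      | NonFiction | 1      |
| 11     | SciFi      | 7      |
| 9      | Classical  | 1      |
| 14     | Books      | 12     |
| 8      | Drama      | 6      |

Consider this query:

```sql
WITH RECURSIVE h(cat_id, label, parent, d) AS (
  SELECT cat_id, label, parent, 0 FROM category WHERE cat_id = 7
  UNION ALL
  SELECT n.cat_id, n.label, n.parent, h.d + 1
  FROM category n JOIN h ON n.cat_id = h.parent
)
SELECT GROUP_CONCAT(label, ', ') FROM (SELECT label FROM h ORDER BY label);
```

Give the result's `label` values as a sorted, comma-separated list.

Card, Games, Horror, NonFiction, Toys

Base: cat_id=7 (Games), parent=6, d 0.
Iteration 1: join on cat_id=6 -> Toys (id 6, parent=5, d 1).
Iteration 2: join on cat_id=5 -> Horror (id 5, parent=4, d 2).
Iteration 3: join on cat_id=4 -> NonFiction (id 4, parent=1, d 3).
Iteration 4: join on cat_id=1 -> Card (id 1, parent=NULL, d 4).
Iteration 5: parent is NULL; no match; recursion stops.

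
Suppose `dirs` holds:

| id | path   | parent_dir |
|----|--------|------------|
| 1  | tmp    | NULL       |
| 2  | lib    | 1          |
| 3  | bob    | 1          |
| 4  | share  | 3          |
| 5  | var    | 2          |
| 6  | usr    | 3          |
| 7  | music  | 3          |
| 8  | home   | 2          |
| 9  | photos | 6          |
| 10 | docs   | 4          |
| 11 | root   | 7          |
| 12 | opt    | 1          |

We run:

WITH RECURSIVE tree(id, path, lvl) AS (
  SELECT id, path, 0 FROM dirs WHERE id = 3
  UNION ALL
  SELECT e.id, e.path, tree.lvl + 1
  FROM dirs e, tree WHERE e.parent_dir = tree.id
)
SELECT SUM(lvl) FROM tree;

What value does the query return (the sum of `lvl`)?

Base: id=3 (bob) at lvl 0.
Iteration 1: rows with parent_dir in {3} -> share (id 4, lvl 1), usr (id 6, lvl 1), music (id 7, lvl 1).
Iteration 2: rows with parent_dir in {4,6,7} -> photos (id 9, lvl 2), docs (id 10, lvl 2), root (id 11, lvl 2).
Iteration 3: no rows with parent_dir in {9,10,11}; recursion stops.
SUM(lvl) = 0 + 1 + 1 + 1 + 2 + 2 + 2 = 9.

9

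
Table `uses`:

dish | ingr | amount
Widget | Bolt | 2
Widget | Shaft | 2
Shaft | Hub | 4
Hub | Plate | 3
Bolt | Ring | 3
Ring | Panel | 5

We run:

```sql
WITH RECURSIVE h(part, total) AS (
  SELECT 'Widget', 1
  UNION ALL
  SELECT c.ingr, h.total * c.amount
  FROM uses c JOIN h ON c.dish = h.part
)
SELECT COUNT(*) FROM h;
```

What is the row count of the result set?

Base: (Widget, total=1).
Iteration 1: components of {Widget} -> Bolt = 1*2 = 2, Shaft = 1*2 = 2.
Iteration 2: components of {Bolt,Shaft} -> Hub = 2*4 = 8, Ring = 2*3 = 6.
Iteration 3: components of {Hub,Ring} -> Panel = 6*5 = 30, Plate = 8*3 = 24.
Iteration 4: no further components; recursion stops.
Total rows emitted: 7.

7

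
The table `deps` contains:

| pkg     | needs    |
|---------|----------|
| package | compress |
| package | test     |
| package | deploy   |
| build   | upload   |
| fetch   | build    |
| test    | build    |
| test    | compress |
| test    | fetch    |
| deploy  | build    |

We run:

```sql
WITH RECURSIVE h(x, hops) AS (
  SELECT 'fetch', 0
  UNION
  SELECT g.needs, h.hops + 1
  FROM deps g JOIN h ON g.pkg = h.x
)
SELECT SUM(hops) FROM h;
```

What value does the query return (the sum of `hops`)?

3

Base: (fetch, hops=0).
Iteration 1: edges from {fetch} -> (build, hops=1).
Iteration 2: edges from {build} -> (upload, hops=2).
Iteration 3: no outgoing edges from {upload}; recursion stops.
SUM(hops) = 0 + 1 + 2 = 3.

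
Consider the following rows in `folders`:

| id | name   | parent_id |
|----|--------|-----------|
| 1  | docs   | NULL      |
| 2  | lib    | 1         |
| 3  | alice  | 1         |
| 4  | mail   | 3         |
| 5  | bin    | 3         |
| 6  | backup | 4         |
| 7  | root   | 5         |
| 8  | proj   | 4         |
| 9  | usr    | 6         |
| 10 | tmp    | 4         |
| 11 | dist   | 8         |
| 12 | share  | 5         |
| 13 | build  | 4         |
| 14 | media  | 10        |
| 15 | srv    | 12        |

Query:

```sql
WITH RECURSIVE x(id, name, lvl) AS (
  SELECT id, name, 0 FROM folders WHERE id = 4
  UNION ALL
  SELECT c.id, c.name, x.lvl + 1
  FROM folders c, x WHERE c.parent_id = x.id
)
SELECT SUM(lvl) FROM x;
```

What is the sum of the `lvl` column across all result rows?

10

Base: id=4 (mail) at lvl 0.
Iteration 1: rows with parent_id in {4} -> backup (id 6, lvl 1), proj (id 8, lvl 1), tmp (id 10, lvl 1), build (id 13, lvl 1).
Iteration 2: rows with parent_id in {6,8,10,13} -> usr (id 9, lvl 2), dist (id 11, lvl 2), media (id 14, lvl 2).
Iteration 3: no rows with parent_id in {9,11,14}; recursion stops.
SUM(lvl) = 0 + 1 + 1 + 1 + 1 + 2 + 2 + 2 = 10.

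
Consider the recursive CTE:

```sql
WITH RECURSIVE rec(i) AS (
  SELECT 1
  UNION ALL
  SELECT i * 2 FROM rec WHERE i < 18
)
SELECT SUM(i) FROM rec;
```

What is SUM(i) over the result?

Base: i=1.
Iteration 1: 1 < 18 holds -> i = 1 * 2 = 2.
Iteration 2: 2 < 18 holds -> i = 2 * 2 = 4.
Iteration 3: 4 < 18 holds -> i = 4 * 2 = 8.
Iteration 4: 8 < 18 holds -> i = 8 * 2 = 16.
Iteration 5: 16 < 18 holds -> i = 16 * 2 = 32.
Iteration 6: 32 < 18 fails; recursion stops.
SUM(i) = 1 + 2 + 4 + 8 + 16 + 32 = 63.

63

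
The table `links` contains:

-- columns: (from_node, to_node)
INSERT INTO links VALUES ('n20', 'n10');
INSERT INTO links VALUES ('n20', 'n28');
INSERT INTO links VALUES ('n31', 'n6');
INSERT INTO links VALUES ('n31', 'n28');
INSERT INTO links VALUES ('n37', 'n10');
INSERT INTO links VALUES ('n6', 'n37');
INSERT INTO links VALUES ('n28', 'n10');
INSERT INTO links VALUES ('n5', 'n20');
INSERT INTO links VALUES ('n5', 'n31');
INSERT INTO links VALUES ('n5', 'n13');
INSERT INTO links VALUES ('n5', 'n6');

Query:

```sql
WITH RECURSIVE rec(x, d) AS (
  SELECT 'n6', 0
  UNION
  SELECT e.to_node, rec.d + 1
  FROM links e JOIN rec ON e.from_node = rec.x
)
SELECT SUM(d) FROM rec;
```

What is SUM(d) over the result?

Base: (n6, d=0).
Iteration 1: edges from {n6} -> (n37, d=1).
Iteration 2: edges from {n37} -> (n10, d=2).
Iteration 3: no outgoing edges from {n10}; recursion stops.
SUM(d) = 0 + 1 + 2 = 3.

3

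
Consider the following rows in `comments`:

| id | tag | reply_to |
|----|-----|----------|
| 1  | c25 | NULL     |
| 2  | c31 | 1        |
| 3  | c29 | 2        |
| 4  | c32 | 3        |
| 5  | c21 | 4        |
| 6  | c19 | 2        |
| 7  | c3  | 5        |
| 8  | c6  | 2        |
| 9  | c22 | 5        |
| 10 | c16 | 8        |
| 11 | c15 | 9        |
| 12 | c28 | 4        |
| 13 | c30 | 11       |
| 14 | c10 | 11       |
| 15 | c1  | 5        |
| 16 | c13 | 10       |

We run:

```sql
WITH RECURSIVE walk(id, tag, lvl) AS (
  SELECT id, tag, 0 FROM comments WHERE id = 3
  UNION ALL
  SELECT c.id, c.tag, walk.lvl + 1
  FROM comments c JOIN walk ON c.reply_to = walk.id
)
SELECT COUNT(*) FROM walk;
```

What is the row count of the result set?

Base: id=3 (c29) at lvl 0.
Iteration 1: rows with reply_to in {3} -> c32 (id 4, lvl 1).
Iteration 2: rows with reply_to in {4} -> c21 (id 5, lvl 2), c28 (id 12, lvl 2).
Iteration 3: rows with reply_to in {5,12} -> c3 (id 7, lvl 3), c22 (id 9, lvl 3), c1 (id 15, lvl 3).
Iteration 4: rows with reply_to in {7,9,15} -> c15 (id 11, lvl 4).
Iteration 5: rows with reply_to in {11} -> c30 (id 13, lvl 5), c10 (id 14, lvl 5).
Iteration 6: no rows with reply_to in {13,14}; recursion stops.
Total rows emitted: 10.

10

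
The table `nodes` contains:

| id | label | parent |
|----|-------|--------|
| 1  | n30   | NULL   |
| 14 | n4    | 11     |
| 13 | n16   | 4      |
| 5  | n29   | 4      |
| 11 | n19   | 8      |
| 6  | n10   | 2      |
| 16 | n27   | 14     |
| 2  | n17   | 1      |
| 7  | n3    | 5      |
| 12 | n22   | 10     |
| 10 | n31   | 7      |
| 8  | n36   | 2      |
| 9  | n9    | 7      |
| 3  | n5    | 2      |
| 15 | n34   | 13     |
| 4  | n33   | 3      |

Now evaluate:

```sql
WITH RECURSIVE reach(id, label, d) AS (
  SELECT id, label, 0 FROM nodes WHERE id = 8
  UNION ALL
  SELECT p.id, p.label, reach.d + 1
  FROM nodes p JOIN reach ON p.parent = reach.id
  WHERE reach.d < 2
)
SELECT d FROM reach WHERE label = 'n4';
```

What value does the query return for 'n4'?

2

Base: id=8 (n36) at d 0.
Iteration 1: rows with parent in {8} -> n19 (id 11, d 1).
Iteration 2: rows with parent in {11} -> n4 (id 14, d 2).
Iteration 3: d < 2 fails for all current rows; recursion stops.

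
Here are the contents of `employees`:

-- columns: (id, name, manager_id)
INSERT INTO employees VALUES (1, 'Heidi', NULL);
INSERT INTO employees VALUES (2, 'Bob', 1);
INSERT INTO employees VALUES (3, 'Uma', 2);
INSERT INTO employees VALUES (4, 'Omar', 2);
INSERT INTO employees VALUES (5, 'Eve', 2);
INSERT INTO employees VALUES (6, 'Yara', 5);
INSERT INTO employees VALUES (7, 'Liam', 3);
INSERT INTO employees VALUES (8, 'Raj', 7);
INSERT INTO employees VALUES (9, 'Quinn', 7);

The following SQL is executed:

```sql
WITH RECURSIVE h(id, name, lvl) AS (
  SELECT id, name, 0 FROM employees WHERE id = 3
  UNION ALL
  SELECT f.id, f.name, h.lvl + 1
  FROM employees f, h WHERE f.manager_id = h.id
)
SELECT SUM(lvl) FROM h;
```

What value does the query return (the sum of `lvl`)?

5

Base: id=3 (Uma) at lvl 0.
Iteration 1: rows with manager_id in {3} -> Liam (id 7, lvl 1).
Iteration 2: rows with manager_id in {7} -> Raj (id 8, lvl 2), Quinn (id 9, lvl 2).
Iteration 3: no rows with manager_id in {8,9}; recursion stops.
SUM(lvl) = 0 + 1 + 2 + 2 = 5.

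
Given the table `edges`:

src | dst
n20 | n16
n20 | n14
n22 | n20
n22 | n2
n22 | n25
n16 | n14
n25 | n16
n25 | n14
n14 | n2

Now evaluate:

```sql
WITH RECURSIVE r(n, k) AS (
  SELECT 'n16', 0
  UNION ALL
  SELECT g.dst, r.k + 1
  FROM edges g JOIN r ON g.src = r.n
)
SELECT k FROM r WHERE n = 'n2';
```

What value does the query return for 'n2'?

2

Base: (n16, k=0).
Iteration 1: edges from {n16} -> (n14, k=1).
Iteration 2: edges from {n14} -> (n2, k=2).
Iteration 3: no outgoing edges from {n2}; recursion stops.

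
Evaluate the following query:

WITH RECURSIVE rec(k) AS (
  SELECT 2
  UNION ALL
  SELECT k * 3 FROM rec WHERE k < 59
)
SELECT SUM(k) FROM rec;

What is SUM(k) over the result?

Base: k=2.
Iteration 1: 2 < 59 holds -> k = 2 * 3 = 6.
Iteration 2: 6 < 59 holds -> k = 6 * 3 = 18.
Iteration 3: 18 < 59 holds -> k = 18 * 3 = 54.
Iteration 4: 54 < 59 holds -> k = 54 * 3 = 162.
Iteration 5: 162 < 59 fails; recursion stops.
SUM(k) = 2 + 6 + 18 + 54 + 162 = 242.

242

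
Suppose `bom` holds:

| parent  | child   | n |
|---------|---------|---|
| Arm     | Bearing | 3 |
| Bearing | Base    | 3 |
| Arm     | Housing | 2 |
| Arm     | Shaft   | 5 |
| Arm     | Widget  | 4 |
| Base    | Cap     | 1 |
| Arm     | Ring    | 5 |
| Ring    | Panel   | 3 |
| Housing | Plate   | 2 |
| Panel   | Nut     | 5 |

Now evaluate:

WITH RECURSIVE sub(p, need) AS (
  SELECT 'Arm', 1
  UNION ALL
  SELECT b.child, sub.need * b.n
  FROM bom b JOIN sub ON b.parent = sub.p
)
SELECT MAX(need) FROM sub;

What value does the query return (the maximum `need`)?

75

Base: (Arm, need=1).
Iteration 1: components of {Arm} -> Bearing = 1*3 = 3, Housing = 1*2 = 2, Ring = 1*5 = 5, Shaft = 1*5 = 5, Widget = 1*4 = 4.
Iteration 2: components of {Bearing,Housing,Ring,Shaft,Widget} -> Base = 3*3 = 9, Panel = 5*3 = 15, Plate = 2*2 = 4.
Iteration 3: components of {Base,Panel,Plate} -> Cap = 9*1 = 9, Nut = 15*5 = 75.
Iteration 4: no further components; recursion stops.
need values: 1, 3, 2, 5, 4, 5, 9, 4, 15, 9, 75; the maximum is 75.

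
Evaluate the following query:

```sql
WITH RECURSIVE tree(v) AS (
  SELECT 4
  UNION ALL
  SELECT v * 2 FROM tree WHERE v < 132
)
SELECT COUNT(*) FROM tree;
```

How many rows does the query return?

Base: v=4.
Iteration 1: 4 < 132 holds -> v = 4 * 2 = 8.
Iteration 2: 8 < 132 holds -> v = 8 * 2 = 16.
Iteration 3: 16 < 132 holds -> v = 16 * 2 = 32.
Iteration 4: 32 < 132 holds -> v = 32 * 2 = 64.
Iteration 5: 64 < 132 holds -> v = 64 * 2 = 128.
Iteration 6: 128 < 132 holds -> v = 128 * 2 = 256.
Iteration 7: 256 < 132 fails; recursion stops.
Total rows emitted: 7.

7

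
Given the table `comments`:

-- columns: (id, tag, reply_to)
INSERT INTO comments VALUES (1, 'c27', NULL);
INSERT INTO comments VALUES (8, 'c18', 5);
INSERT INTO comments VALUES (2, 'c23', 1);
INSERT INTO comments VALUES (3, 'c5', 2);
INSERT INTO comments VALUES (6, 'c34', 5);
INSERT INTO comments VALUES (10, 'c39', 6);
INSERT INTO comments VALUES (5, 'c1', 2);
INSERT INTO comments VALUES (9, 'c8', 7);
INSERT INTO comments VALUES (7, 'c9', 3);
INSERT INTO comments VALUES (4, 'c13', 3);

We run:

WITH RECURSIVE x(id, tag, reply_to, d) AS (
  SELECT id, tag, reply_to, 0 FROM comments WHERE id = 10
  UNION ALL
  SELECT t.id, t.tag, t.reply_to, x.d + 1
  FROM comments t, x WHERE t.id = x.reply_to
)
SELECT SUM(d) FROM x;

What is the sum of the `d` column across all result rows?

Base: id=10 (c39), reply_to=6, d 0.
Iteration 1: join on id=6 -> c34 (id 6, reply_to=5, d 1).
Iteration 2: join on id=5 -> c1 (id 5, reply_to=2, d 2).
Iteration 3: join on id=2 -> c23 (id 2, reply_to=1, d 3).
Iteration 4: join on id=1 -> c27 (id 1, reply_to=NULL, d 4).
Iteration 5: reply_to is NULL; no match; recursion stops.
SUM(d) = 0 + 1 + 2 + 3 + 4 = 10.

10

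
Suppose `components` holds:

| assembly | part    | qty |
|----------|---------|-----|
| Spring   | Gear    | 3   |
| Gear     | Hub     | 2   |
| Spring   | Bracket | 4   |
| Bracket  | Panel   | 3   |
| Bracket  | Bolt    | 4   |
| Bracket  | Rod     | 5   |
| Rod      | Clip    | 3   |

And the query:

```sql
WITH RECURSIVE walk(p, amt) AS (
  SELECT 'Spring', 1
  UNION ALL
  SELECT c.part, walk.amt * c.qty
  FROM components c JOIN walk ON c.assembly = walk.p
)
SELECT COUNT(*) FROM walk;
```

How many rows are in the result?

Base: (Spring, amt=1).
Iteration 1: components of {Spring} -> Bracket = 1*4 = 4, Gear = 1*3 = 3.
Iteration 2: components of {Bracket,Gear} -> Bolt = 4*4 = 16, Hub = 3*2 = 6, Panel = 4*3 = 12, Rod = 4*5 = 20.
Iteration 3: components of {Bolt,Hub,Panel,Rod} -> Clip = 20*3 = 60.
Iteration 4: no further components; recursion stops.
Total rows emitted: 8.

8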